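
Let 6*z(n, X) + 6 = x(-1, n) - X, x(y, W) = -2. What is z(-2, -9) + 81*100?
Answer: 48601/6 ≈ 8100.2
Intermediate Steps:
z(n, X) = -4/3 - X/6 (z(n, X) = -1 + (-2 - X)/6 = -1 + (-1/3 - X/6) = -4/3 - X/6)
z(-2, -9) + 81*100 = (-4/3 - 1/6*(-9)) + 81*100 = (-4/3 + 3/2) + 8100 = 1/6 + 8100 = 48601/6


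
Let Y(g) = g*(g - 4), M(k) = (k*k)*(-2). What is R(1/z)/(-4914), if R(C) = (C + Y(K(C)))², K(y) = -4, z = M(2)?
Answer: -7225/34944 ≈ -0.20676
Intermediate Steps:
M(k) = -2*k² (M(k) = k²*(-2) = -2*k²)
z = -8 (z = -2*2² = -2*4 = -8)
Y(g) = g*(-4 + g)
R(C) = (32 + C)² (R(C) = (C - 4*(-4 - 4))² = (C - 4*(-8))² = (C + 32)² = (32 + C)²)
R(1/z)/(-4914) = (32 + 1/(-8))²/(-4914) = (32 - ⅛)²*(-1/4914) = (255/8)²*(-1/4914) = (65025/64)*(-1/4914) = -7225/34944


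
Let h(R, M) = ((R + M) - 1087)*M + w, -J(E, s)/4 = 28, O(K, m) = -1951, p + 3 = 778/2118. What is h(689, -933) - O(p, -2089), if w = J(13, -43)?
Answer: 1243662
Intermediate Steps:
p = -2788/1059 (p = -3 + 778/2118 = -3 + 778*(1/2118) = -3 + 389/1059 = -2788/1059 ≈ -2.6327)
J(E, s) = -112 (J(E, s) = -4*28 = -112)
w = -112
h(R, M) = -112 + M*(-1087 + M + R) (h(R, M) = ((R + M) - 1087)*M - 112 = ((M + R) - 1087)*M - 112 = (-1087 + M + R)*M - 112 = M*(-1087 + M + R) - 112 = -112 + M*(-1087 + M + R))
h(689, -933) - O(p, -2089) = (-112 + (-933)**2 - 1087*(-933) - 933*689) - 1*(-1951) = (-112 + 870489 + 1014171 - 642837) + 1951 = 1241711 + 1951 = 1243662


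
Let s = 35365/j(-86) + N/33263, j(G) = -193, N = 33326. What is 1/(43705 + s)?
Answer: 6419759/279405653018 ≈ 2.2976e-5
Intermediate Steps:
s = -1169914077/6419759 (s = 35365/(-193) + 33326/33263 = 35365*(-1/193) + 33326*(1/33263) = -35365/193 + 33326/33263 = -1169914077/6419759 ≈ -182.24)
1/(43705 + s) = 1/(43705 - 1169914077/6419759) = 1/(279405653018/6419759) = 6419759/279405653018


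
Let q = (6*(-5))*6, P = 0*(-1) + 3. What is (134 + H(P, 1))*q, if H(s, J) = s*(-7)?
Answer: -20340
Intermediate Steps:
P = 3 (P = 0 + 3 = 3)
H(s, J) = -7*s
q = -180 (q = -30*6 = -180)
(134 + H(P, 1))*q = (134 - 7*3)*(-180) = (134 - 21)*(-180) = 113*(-180) = -20340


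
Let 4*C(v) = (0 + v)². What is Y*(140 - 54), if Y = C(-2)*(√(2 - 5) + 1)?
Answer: 86 + 86*I*√3 ≈ 86.0 + 148.96*I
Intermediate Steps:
C(v) = v²/4 (C(v) = (0 + v)²/4 = v²/4)
Y = 1 + I*√3 (Y = ((¼)*(-2)²)*(√(2 - 5) + 1) = ((¼)*4)*(√(-3) + 1) = 1*(I*√3 + 1) = 1*(1 + I*√3) = 1 + I*√3 ≈ 1.0 + 1.732*I)
Y*(140 - 54) = (1 + I*√3)*(140 - 54) = (1 + I*√3)*86 = 86 + 86*I*√3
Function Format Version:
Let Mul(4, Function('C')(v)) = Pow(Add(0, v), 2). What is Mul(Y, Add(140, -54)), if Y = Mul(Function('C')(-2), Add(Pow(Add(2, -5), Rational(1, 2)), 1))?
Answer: Add(86, Mul(86, I, Pow(3, Rational(1, 2)))) ≈ Add(86.000, Mul(148.96, I))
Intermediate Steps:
Function('C')(v) = Mul(Rational(1, 4), Pow(v, 2)) (Function('C')(v) = Mul(Rational(1, 4), Pow(Add(0, v), 2)) = Mul(Rational(1, 4), Pow(v, 2)))
Y = Add(1, Mul(I, Pow(3, Rational(1, 2)))) (Y = Mul(Mul(Rational(1, 4), Pow(-2, 2)), Add(Pow(Add(2, -5), Rational(1, 2)), 1)) = Mul(Mul(Rational(1, 4), 4), Add(Pow(-3, Rational(1, 2)), 1)) = Mul(1, Add(Mul(I, Pow(3, Rational(1, 2))), 1)) = Mul(1, Add(1, Mul(I, Pow(3, Rational(1, 2))))) = Add(1, Mul(I, Pow(3, Rational(1, 2)))) ≈ Add(1.0000, Mul(1.7320, I)))
Mul(Y, Add(140, -54)) = Mul(Add(1, Mul(I, Pow(3, Rational(1, 2)))), Add(140, -54)) = Mul(Add(1, Mul(I, Pow(3, Rational(1, 2)))), 86) = Add(86, Mul(86, I, Pow(3, Rational(1, 2))))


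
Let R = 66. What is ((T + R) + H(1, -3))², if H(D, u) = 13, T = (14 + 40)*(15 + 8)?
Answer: 1745041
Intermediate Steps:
T = 1242 (T = 54*23 = 1242)
((T + R) + H(1, -3))² = ((1242 + 66) + 13)² = (1308 + 13)² = 1321² = 1745041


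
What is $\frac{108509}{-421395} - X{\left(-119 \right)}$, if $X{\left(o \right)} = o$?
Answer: $\frac{50037496}{421395} \approx 118.74$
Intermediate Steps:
$\frac{108509}{-421395} - X{\left(-119 \right)} = \frac{108509}{-421395} - -119 = 108509 \left(- \frac{1}{421395}\right) + 119 = - \frac{108509}{421395} + 119 = \frac{50037496}{421395}$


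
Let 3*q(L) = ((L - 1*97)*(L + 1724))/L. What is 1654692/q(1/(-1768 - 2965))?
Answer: 1305276206/208118358749 ≈ 0.0062718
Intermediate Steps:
q(L) = (-97 + L)*(1724 + L)/(3*L) (q(L) = (((L - 1*97)*(L + 1724))/L)/3 = (((L - 97)*(1724 + L))/L)/3 = (((-97 + L)*(1724 + L))/L)/3 = ((-97 + L)*(1724 + L)/L)/3 = (-97 + L)*(1724 + L)/(3*L))
1654692/q(1/(-1768 - 2965)) = 1654692/(((-167228 + (1627 + 1/(-1768 - 2965))/(-1768 - 2965))/(3*(1/(-1768 - 2965))))) = 1654692/(((-167228 + (1627 + 1/(-4733))/(-4733))/(3*(1/(-4733))))) = 1654692/(((-167228 - (1627 - 1/4733)/4733)/(3*(-1/4733)))) = 1654692/(((⅓)*(-4733)*(-167228 - 1/4733*7700590/4733))) = 1654692/(((⅓)*(-4733)*(-167228 - 7700590/22401289))) = 1654692/(((⅓)*(-4733)*(-3746130457482/22401289))) = 1654692/(1248710152494/4733) = 1654692*(4733/1248710152494) = 1305276206/208118358749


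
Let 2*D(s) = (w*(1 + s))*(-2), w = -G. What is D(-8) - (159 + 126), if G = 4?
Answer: -313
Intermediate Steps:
w = -4 (w = -1*4 = -4)
D(s) = 4 + 4*s (D(s) = (-4*(1 + s)*(-2))/2 = ((-4 - 4*s)*(-2))/2 = (8 + 8*s)/2 = 4 + 4*s)
D(-8) - (159 + 126) = (4 + 4*(-8)) - (159 + 126) = (4 - 32) - 1*285 = -28 - 285 = -313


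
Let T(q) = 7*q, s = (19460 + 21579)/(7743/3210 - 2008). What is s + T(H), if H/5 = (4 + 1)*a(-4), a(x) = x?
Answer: -1546097030/2145979 ≈ -720.46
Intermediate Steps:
H = -100 (H = 5*((4 + 1)*(-4)) = 5*(5*(-4)) = 5*(-20) = -100)
s = -43911730/2145979 (s = 41039/(7743*(1/3210) - 2008) = 41039/(2581/1070 - 2008) = 41039/(-2145979/1070) = 41039*(-1070/2145979) = -43911730/2145979 ≈ -20.462)
s + T(H) = -43911730/2145979 + 7*(-100) = -43911730/2145979 - 700 = -1546097030/2145979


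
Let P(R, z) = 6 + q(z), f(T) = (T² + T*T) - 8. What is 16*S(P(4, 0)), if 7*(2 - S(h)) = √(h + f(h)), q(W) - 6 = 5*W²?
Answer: 32 - 32*√73/7 ≈ -7.0583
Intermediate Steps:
f(T) = -8 + 2*T² (f(T) = (T² + T²) - 8 = 2*T² - 8 = -8 + 2*T²)
q(W) = 6 + 5*W²
P(R, z) = 12 + 5*z² (P(R, z) = 6 + (6 + 5*z²) = 12 + 5*z²)
S(h) = 2 - √(-8 + h + 2*h²)/7 (S(h) = 2 - √(h + (-8 + 2*h²))/7 = 2 - √(-8 + h + 2*h²)/7)
16*S(P(4, 0)) = 16*(2 - √(-8 + (12 + 5*0²) + 2*(12 + 5*0²)²)/7) = 16*(2 - √(-8 + (12 + 5*0) + 2*(12 + 5*0)²)/7) = 16*(2 - √(-8 + (12 + 0) + 2*(12 + 0)²)/7) = 16*(2 - √(-8 + 12 + 2*12²)/7) = 16*(2 - √(-8 + 12 + 2*144)/7) = 16*(2 - √(-8 + 12 + 288)/7) = 16*(2 - 2*√73/7) = 32 - 32*√73/7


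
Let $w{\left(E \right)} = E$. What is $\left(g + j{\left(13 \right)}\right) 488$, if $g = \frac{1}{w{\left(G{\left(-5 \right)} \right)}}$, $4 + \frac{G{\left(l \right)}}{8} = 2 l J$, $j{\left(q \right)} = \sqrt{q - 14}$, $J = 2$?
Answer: $- \frac{61}{24} + 488 i \approx -2.5417 + 488.0 i$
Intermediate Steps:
$j{\left(q \right)} = \sqrt{-14 + q}$
$G{\left(l \right)} = -32 + 32 l$ ($G{\left(l \right)} = -32 + 8 \cdot 2 l 2 = -32 + 8 \cdot 4 l = -32 + 32 l$)
$g = - \frac{1}{192}$ ($g = \frac{1}{-32 + 32 \left(-5\right)} = \frac{1}{-32 - 160} = \frac{1}{-192} = - \frac{1}{192} \approx -0.0052083$)
$\left(g + j{\left(13 \right)}\right) 488 = \left(- \frac{1}{192} + \sqrt{-14 + 13}\right) 488 = \left(- \frac{1}{192} + \sqrt{-1}\right) 488 = \left(- \frac{1}{192} + i\right) 488 = - \frac{61}{24} + 488 i$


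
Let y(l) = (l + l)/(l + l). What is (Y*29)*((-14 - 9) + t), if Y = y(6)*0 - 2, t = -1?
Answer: 1392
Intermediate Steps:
y(l) = 1 (y(l) = (2*l)/((2*l)) = (2*l)*(1/(2*l)) = 1)
Y = -2 (Y = 1*0 - 2 = 0 - 2 = -2)
(Y*29)*((-14 - 9) + t) = (-2*29)*((-14 - 9) - 1) = -58*(-23 - 1) = -58*(-24) = 1392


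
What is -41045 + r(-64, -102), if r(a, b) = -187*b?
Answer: -21971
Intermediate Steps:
-41045 + r(-64, -102) = -41045 - 187*(-102) = -41045 + 19074 = -21971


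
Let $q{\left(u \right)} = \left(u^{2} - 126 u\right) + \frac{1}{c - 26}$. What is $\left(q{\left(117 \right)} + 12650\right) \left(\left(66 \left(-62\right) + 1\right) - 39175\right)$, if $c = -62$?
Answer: $- \frac{22077233655}{44} \approx -5.0176 \cdot 10^{8}$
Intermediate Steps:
$q{\left(u \right)} = - \frac{1}{88} + u^{2} - 126 u$ ($q{\left(u \right)} = \left(u^{2} - 126 u\right) + \frac{1}{-62 - 26} = \left(u^{2} - 126 u\right) + \frac{1}{-88} = \left(u^{2} - 126 u\right) - \frac{1}{88} = - \frac{1}{88} + u^{2} - 126 u$)
$\left(q{\left(117 \right)} + 12650\right) \left(\left(66 \left(-62\right) + 1\right) - 39175\right) = \left(\left(- \frac{1}{88} + 117^{2} - 14742\right) + 12650\right) \left(\left(66 \left(-62\right) + 1\right) - 39175\right) = \left(\left(- \frac{1}{88} + 13689 - 14742\right) + 12650\right) \left(\left(-4092 + 1\right) - 39175\right) = \left(- \frac{92665}{88} + 12650\right) \left(-4091 - 39175\right) = \frac{1020535}{88} \left(-43266\right) = - \frac{22077233655}{44}$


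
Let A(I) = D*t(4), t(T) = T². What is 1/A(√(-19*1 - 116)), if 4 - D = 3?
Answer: 1/16 ≈ 0.062500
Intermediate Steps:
D = 1 (D = 4 - 1*3 = 4 - 3 = 1)
A(I) = 16 (A(I) = 1*4² = 1*16 = 16)
1/A(√(-19*1 - 116)) = 1/16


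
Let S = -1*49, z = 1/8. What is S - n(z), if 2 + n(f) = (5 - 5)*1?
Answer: -47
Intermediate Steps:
z = ⅛ ≈ 0.12500
S = -49
n(f) = -2 (n(f) = -2 + (5 - 5)*1 = -2 + 0*1 = -2 + 0 = -2)
S - n(z) = -49 - 1*(-2) = -49 + 2 = -47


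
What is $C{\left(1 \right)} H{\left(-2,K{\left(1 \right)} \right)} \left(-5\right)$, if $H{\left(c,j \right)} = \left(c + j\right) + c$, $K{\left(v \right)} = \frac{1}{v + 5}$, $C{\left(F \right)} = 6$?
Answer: $115$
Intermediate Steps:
$K{\left(v \right)} = \frac{1}{5 + v}$
$H{\left(c,j \right)} = j + 2 c$
$C{\left(1 \right)} H{\left(-2,K{\left(1 \right)} \right)} \left(-5\right) = 6 \left(\frac{1}{5 + 1} + 2 \left(-2\right)\right) \left(-5\right) = 6 \left(\frac{1}{6} - 4\right) \left(-5\right) = 6 \left(- \frac{23}{6}\right) \left(-5\right) = \left(-23\right) \left(-5\right) = 115$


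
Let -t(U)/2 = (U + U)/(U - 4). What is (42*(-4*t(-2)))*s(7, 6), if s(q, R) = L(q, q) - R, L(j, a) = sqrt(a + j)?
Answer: -1344 + 224*sqrt(14) ≈ -505.87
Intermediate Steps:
t(U) = -4*U/(-4 + U) (t(U) = -2*(U + U)/(U - 4) = -2*2*U/(-4 + U) = -4*U/(-4 + U))
s(q, R) = -R + sqrt(2)*sqrt(q) (s(q, R) = sqrt(q + q) - R = sqrt(2*q) - R = sqrt(2)*sqrt(q) - R = -R + sqrt(2)*sqrt(q))
(42*(-4*t(-2)))*s(7, 6) = (42*(-(-16)*(-2)/(-4 - 2)))*(-1*6 + sqrt(2)*sqrt(7)) = (42*(-(-16)*(-2)/(-6)))*(-6 + sqrt(14)) = (42*(-(-16)*(-2)*(-1)/6))*(-6 + sqrt(14)) = (42*(-4*(-4/3)))*(-6 + sqrt(14)) = (42*(16/3))*(-6 + sqrt(14)) = 224*(-6 + sqrt(14)) = -1344 + 224*sqrt(14)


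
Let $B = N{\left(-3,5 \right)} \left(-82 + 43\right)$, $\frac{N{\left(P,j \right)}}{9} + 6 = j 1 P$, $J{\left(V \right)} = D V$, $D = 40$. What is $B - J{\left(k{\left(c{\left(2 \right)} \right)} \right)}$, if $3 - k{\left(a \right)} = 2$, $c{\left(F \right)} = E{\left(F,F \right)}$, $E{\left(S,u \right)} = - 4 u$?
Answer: $7331$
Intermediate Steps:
$c{\left(F \right)} = - 4 F$
$k{\left(a \right)} = 1$ ($k{\left(a \right)} = 3 - 2 = 1$)
$J{\left(V \right)} = 40 V$
$N{\left(P,j \right)} = -54 + 9 P j$ ($N{\left(P,j \right)} = -54 + 9 j 1 P = -54 + 9 j P = -54 + 9 P j$)
$B = 7371$ ($B = \left(-54 + 9 \left(-3\right) 5\right) \left(-82 + 43\right) = \left(-54 - 135\right) \left(-39\right) = \left(-189\right) \left(-39\right) = 7371$)
$B - J{\left(k{\left(c{\left(2 \right)} \right)} \right)} = 7371 - 40 \cdot 1 = 7371 - 40 = 7331$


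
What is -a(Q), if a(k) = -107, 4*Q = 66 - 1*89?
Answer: 107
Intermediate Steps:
Q = -23/4 (Q = (66 - 1*89)/4 = (66 - 89)/4 = (1/4)*(-23) = -23/4 ≈ -5.7500)
-a(Q) = -1*(-107) = 107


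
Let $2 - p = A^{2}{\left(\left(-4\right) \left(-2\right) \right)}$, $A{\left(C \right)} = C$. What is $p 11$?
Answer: $-682$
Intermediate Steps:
$p = -62$ ($p = 2 - \left(\left(-4\right) \left(-2\right)\right)^{2} = 2 - 8^{2} = 2 - 64 = -62$)
$p 11 = \left(-62\right) 11 = -682$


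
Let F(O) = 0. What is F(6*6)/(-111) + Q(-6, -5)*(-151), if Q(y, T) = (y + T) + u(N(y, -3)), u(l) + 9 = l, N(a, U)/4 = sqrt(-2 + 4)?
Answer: 3020 - 604*sqrt(2) ≈ 2165.8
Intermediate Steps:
N(a, U) = 4*sqrt(2) (N(a, U) = 4*sqrt(-2 + 4) = 4*sqrt(2))
u(l) = -9 + l
Q(y, T) = -9 + T + y + 4*sqrt(2) (Q(y, T) = (y + T) + (-9 + 4*sqrt(2)) = (T + y) + (-9 + 4*sqrt(2)) = -9 + T + y + 4*sqrt(2))
F(6*6)/(-111) + Q(-6, -5)*(-151) = 0/(-111) + (-9 - 5 - 6 + 4*sqrt(2))*(-151) = 0*(-1/111) + (-20 + 4*sqrt(2))*(-151) = 0 + (3020 - 604*sqrt(2)) = 3020 - 604*sqrt(2)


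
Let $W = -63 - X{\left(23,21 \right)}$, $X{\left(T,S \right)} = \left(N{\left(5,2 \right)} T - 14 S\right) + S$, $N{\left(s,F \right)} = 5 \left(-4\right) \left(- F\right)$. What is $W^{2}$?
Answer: $504100$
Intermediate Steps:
$N{\left(s,F \right)} = 20 F$ ($N{\left(s,F \right)} = - 20 \left(- F\right) = 20 F$)
$X{\left(T,S \right)} = - 13 S + 40 T$ ($X{\left(T,S \right)} = \left(20 \cdot 2 T - 14 S\right) + S = \left(40 T - 14 S\right) + S = \left(- 14 S + 40 T\right) + S = - 13 S + 40 T$)
$W = -710$ ($W = -63 - \left(\left(-13\right) 21 + 40 \cdot 23\right) = -63 - \left(-273 + 920\right) = -63 - 647 = -710$)
$W^{2} = \left(-710\right)^{2} = 504100$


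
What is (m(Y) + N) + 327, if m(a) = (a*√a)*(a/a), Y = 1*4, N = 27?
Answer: 362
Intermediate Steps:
Y = 4
m(a) = a^(3/2) (m(a) = a^(3/2)*1 = a^(3/2))
(m(Y) + N) + 327 = (4^(3/2) + 27) + 327 = (8 + 27) + 327 = 35 + 327 = 362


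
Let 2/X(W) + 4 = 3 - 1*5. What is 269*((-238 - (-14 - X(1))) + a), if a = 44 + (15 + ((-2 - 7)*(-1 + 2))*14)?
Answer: -235106/3 ≈ -78369.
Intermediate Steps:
X(W) = -⅓ (X(W) = 2/(-4 + (3 - 1*5)) = 2/(-4 + (3 - 5)) = 2/(-4 - 2) = 2/(-6) = 2*(-⅙) = -⅓)
a = -67 (a = 44 + (15 - 9*1*14) = 44 + (15 - 9*14) = 44 + (15 - 126) = 44 - 111 = -67)
269*((-238 - (-14 - X(1))) + a) = 269*((-238 - (-14 - 1*(-⅓))) - 67) = 269*((-238 - (-14 + ⅓)) - 67) = 269*((-238 - 1*(-41/3)) - 67) = 269*((-238 + 41/3) - 67) = 269*(-673/3 - 67) = 269*(-874/3) = -235106/3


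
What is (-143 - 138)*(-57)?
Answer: 16017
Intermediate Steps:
(-143 - 138)*(-57) = -281*(-57) = 16017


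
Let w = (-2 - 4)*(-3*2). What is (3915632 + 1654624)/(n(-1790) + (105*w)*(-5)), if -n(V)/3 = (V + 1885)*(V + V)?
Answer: 232094/41725 ≈ 5.5625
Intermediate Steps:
n(V) = -6*V*(1885 + V) (n(V) = -3*(V + 1885)*(V + V) = -3*(1885 + V)*2*V = -6*V*(1885 + V))
w = 36 (w = -6*(-6) = 36)
(3915632 + 1654624)/(n(-1790) + (105*w)*(-5)) = (3915632 + 1654624)/(-6*(-1790)*(1885 - 1790) + (105*36)*(-5)) = 5570256/(-6*(-1790)*95 + 3780*(-5)) = 5570256/(1020300 - 18900) = 5570256/1001400 = 5570256*(1/1001400) = 232094/41725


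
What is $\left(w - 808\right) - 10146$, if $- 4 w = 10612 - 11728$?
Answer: $-10675$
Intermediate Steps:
$w = 279$ ($w = - \frac{10612 - 11728}{4} = \left(- \frac{1}{4}\right) \left(-1116\right) = 279$)
$\left(w - 808\right) - 10146 = \left(279 - 808\right) - 10146 = -529 - 10146 = -10675$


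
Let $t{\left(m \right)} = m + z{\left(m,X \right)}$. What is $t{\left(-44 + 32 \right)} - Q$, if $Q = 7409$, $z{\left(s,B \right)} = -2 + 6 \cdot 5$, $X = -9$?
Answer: $-7393$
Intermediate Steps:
$z{\left(s,B \right)} = 28$ ($z{\left(s,B \right)} = -2 + 30 = 28$)
$t{\left(m \right)} = 28 + m$ ($t{\left(m \right)} = m + 28 = 28 + m$)
$t{\left(-44 + 32 \right)} - Q = \left(28 + \left(-44 + 32\right)\right) - 7409 = \left(28 - 12\right) - 7409 = 16 - 7409 = -7393$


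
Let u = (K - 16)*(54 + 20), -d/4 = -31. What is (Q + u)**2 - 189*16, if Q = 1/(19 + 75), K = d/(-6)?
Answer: 585224754073/79524 ≈ 7.3591e+6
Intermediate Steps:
d = 124 (d = -4*(-31) = 124)
K = -62/3 (K = 124/(-6) = 124*(-1/6) = -62/3 ≈ -20.667)
u = -8140/3 (u = (-62/3 - 16)*(54 + 20) = -110/3*74 = -8140/3 ≈ -2713.3)
Q = 1/94 ≈ 0.010638
(Q + u)**2 - 189*16 = (1/94 - 8140/3)**2 - 189*16 = (-765157/282)**2 - 3024 = 585465234649/79524 - 3024 = 585224754073/79524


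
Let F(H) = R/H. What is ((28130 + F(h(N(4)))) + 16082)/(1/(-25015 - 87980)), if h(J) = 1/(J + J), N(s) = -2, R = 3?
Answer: -4994379000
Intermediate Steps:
h(J) = 1/(2*J)
F(H) = 3/H
((28130 + F(h(N(4)))) + 16082)/(1/(-25015 - 87980)) = ((28130 + 3/(((1/2)/(-2)))) + 16082)/(1/(-25015 - 87980)) = ((28130 + 3/(((1/2)*(-1/2)))) + 16082)/(1/(-112995)) = ((28130 + 3/(-1/4)) + 16082)/(-1/112995) = ((28130 + 3*(-4)) + 16082)*(-112995) = ((28130 - 12) + 16082)*(-112995) = (28118 + 16082)*(-112995) = 44200*(-112995) = -4994379000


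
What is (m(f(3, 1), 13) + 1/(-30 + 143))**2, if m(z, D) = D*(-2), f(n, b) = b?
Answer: 8625969/12769 ≈ 675.54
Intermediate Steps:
m(z, D) = -2*D
(m(f(3, 1), 13) + 1/(-30 + 143))**2 = (-2*13 + 1/(-30 + 143))**2 = (-26 + 1/113)**2 = (-2937/113)**2 = 8625969/12769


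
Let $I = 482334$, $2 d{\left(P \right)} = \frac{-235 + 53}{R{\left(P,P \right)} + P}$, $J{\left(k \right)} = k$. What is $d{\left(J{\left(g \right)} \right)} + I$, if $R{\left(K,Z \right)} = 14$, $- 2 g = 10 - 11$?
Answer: $\frac{13987504}{29} \approx 4.8233 \cdot 10^{5}$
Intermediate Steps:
$g = \frac{1}{2}$ ($g = - \frac{10 - 11}{2} = \left(- \frac{1}{2}\right) \left(-1\right) = \frac{1}{2} \approx 0.5$)
$d{\left(P \right)} = - \frac{91}{14 + P}$ ($d{\left(P \right)} = \frac{\left(-235 + 53\right) \frac{1}{14 + P}}{2} = \frac{\left(-182\right) \frac{1}{14 + P}}{2} = - \frac{91}{14 + P}$)
$d{\left(J{\left(g \right)} \right)} + I = - \frac{91}{14 + \frac{1}{2}} + 482334 = - \frac{91}{\frac{29}{2}} + 482334 = \left(-91\right) \frac{2}{29} + 482334 = - \frac{182}{29} + 482334 = \frac{13987504}{29}$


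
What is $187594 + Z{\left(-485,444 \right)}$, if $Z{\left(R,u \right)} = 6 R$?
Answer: $184684$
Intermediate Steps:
$187594 + Z{\left(-485,444 \right)} = 187594 + 6 \left(-485\right) = 187594 - 2910 = 184684$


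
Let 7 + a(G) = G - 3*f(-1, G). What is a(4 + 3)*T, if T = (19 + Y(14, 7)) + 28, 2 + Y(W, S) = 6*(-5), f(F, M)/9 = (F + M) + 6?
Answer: -4860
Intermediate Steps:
f(F, M) = 54 + 9*F + 9*M (f(F, M) = 9*((F + M) + 6) = 9*(6 + F + M) = 54 + 9*F + 9*M)
Y(W, S) = -32 (Y(W, S) = -2 + 6*(-5) = -2 - 30 = -32)
a(G) = -142 - 26*G (a(G) = -7 + (G - 3*(54 + 9*(-1) + 9*G)) = -7 + (G - 3*(54 - 9 + 9*G)) = -7 + (G - 3*(45 + 9*G)) = -7 + (G + (-135 - 27*G)) = -7 + (-135 - 26*G) = -142 - 26*G)
T = 15 (T = (19 - 32) + 28 = -13 + 28 = 15)
a(4 + 3)*T = (-142 - 26*(4 + 3))*15 = (-142 - 26*7)*15 = (-142 - 182)*15 = -324*15 = -4860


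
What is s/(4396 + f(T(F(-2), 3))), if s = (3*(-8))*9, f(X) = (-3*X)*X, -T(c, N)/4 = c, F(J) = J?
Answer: -54/1051 ≈ -0.051380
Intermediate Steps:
T(c, N) = -4*c
f(X) = -3*X²
s = -216 (s = -24*9 = -216)
s/(4396 + f(T(F(-2), 3))) = -216/(4396 - 3*(-4*(-2))²) = -216/(4396 - 3*8²) = -216/(4396 - 3*64) = -216/(4396 - 192) = -216/4204 = -216*1/4204 = -54/1051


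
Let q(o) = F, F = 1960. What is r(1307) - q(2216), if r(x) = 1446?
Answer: -514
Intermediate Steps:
q(o) = 1960
r(1307) - q(2216) = 1446 - 1*1960 = 1446 - 1960 = -514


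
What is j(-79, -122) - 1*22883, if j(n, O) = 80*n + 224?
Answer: -28979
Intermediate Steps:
j(n, O) = 224 + 80*n
j(-79, -122) - 1*22883 = (224 + 80*(-79)) - 1*22883 = (224 - 6320) - 22883 = -6096 - 22883 = -28979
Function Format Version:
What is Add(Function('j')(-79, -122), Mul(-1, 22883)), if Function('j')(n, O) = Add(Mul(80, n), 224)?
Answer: -28979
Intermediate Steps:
Function('j')(n, O) = Add(224, Mul(80, n))
Add(Function('j')(-79, -122), Mul(-1, 22883)) = Add(Add(224, Mul(80, -79)), Mul(-1, 22883)) = Add(Add(224, -6320), -22883) = Add(-6096, -22883) = -28979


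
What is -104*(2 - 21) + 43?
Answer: 2019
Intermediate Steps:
-104*(2 - 21) + 43 = -104*(-19) + 43 = 1976 + 43 = 2019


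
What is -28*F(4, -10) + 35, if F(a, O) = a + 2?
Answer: -133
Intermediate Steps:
F(a, O) = 2 + a
-28*F(4, -10) + 35 = -28*(2 + 4) + 35 = -28*6 + 35 = -168 + 35 = -133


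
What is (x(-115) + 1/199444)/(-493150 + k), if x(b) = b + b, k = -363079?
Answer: 45872119/170769736676 ≈ 0.00026862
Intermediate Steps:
x(b) = 2*b
(x(-115) + 1/199444)/(-493150 + k) = (2*(-115) + 1/199444)/(-493150 - 363079) = (-230 + 1/199444)/(-856229) = -45872119/199444*(-1/856229) = 45872119/170769736676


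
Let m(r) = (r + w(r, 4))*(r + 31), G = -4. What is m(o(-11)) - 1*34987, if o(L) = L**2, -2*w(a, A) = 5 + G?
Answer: -16671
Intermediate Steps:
w(a, A) = -1/2 (w(a, A) = -(5 - 4)/2 = -1/2*1 = -1/2)
m(r) = (31 + r)*(-1/2 + r) (m(r) = (r - 1/2)*(r + 31) = (-1/2 + r)*(31 + r) = (31 + r)*(-1/2 + r))
m(o(-11)) - 1*34987 = (-31/2 + ((-11)**2)**2 + (61/2)*(-11)**2) - 1*34987 = (-31/2 + 121**2 + (61/2)*121) - 34987 = (-31/2 + 14641 + 7381/2) - 34987 = 18316 - 34987 = -16671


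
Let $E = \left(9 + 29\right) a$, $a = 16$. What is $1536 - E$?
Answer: $928$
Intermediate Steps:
$E = 608$ ($E = \left(9 + 29\right) 16 = 38 \cdot 16 = 608$)
$1536 - E = 1536 - 608 = 928$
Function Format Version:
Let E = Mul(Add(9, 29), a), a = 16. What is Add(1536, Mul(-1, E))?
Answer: 928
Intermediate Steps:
E = 608 (E = Mul(Add(9, 29), 16) = Mul(38, 16) = 608)
Add(1536, Mul(-1, E)) = Add(1536, Mul(-1, 608)) = Add(1536, -608) = 928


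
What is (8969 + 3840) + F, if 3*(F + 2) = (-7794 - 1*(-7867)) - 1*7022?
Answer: 31472/3 ≈ 10491.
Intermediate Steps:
F = -6955/3 (F = -2 + ((-7794 - 1*(-7867)) - 1*7022)/3 = -2 + ((-7794 + 7867) - 7022)/3 = -2 + (73 - 7022)/3 = -2 + (⅓)*(-6949) = -2 - 6949/3 = -6955/3 ≈ -2318.3)
(8969 + 3840) + F = (8969 + 3840) - 6955/3 = 12809 - 6955/3 = 31472/3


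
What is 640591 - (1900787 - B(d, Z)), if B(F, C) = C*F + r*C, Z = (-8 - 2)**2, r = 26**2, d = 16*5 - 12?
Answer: -1185796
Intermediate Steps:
d = 68 (d = 80 - 12 = 68)
r = 676
Z = 100 (Z = (-10)**2 = 100)
B(F, C) = 676*C + C*F (B(F, C) = C*F + 676*C = 676*C + C*F)
640591 - (1900787 - B(d, Z)) = 640591 - (1900787 - 100*(676 + 68)) = 640591 - (1900787 - 100*744) = 640591 - (1900787 - 1*74400) = 640591 - (1900787 - 74400) = 640591 - 1*1826387 = 640591 - 1826387 = -1185796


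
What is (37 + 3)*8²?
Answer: 2560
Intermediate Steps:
(37 + 3)*8² = 40*64 = 2560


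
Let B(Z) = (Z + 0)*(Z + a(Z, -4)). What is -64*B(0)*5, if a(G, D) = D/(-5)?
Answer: 0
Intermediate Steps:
a(G, D) = -D/5 (a(G, D) = D*(-⅕) = -D/5)
B(Z) = Z*(⅘ + Z) (B(Z) = (Z + 0)*(Z - ⅕*(-4)) = Z*(Z + ⅘) = Z*(⅘ + Z))
-64*B(0)*5 = -64*0*(4 + 5*0)/5*5 = -64*0*(4 + 0)/5*5 = -64*0*4/5*5 = -64*0*5 = 0*5 = 0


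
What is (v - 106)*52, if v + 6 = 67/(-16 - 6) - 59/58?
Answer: -1925248/319 ≈ -6035.3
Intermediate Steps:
v = -3210/319 (v = -6 + (67/(-16 - 6) - 59/58) = -6 + (67/(-22) - 59*1/58) = -6 + (67*(-1/22) - 59/58) = -6 + (-67/22 - 59/58) = -6 - 1296/319 = -3210/319 ≈ -10.063)
(v - 106)*52 = (-3210/319 - 106)*52 = -37024/319*52 = -1925248/319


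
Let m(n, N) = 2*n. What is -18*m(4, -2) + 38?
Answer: -106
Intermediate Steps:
-18*m(4, -2) + 38 = -36*4 + 38 = -18*8 + 38 = -144 + 38 = -106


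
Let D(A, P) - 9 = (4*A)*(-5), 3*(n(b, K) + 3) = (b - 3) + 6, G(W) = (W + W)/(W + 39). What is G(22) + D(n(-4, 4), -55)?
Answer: 13979/183 ≈ 76.388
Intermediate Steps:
G(W) = 2*W/(39 + W) (G(W) = (2*W)/(39 + W) = 2*W/(39 + W))
n(b, K) = -2 + b/3 (n(b, K) = -3 + ((b - 3) + 6)/3 = -3 + ((-3 + b) + 6)/3 = -3 + (3 + b)/3 = -3 + (1 + b/3) = -2 + b/3)
D(A, P) = 9 - 20*A (D(A, P) = 9 + (4*A)*(-5) = 9 - 20*A)
G(22) + D(n(-4, 4), -55) = 2*22/(39 + 22) + (9 - 20*(-2 + (1/3)*(-4))) = 2*22/61 + (9 - 20*(-2 - 4/3)) = 2*22*(1/61) + (9 - 20*(-10/3)) = 44/61 + (9 + 200/3) = 44/61 + 227/3 = 13979/183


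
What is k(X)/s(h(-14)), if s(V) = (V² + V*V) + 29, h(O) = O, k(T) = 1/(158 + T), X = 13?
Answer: 1/71991 ≈ 1.3891e-5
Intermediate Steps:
s(V) = 29 + 2*V² (s(V) = (V² + V²) + 29 = 2*V² + 29 = 29 + 2*V²)
k(X)/s(h(-14)) = 1/((158 + 13)*(29 + 2*(-14)²)) = 1/(171*(29 + 2*196)) = 1/(171*(29 + 392)) = (1/171)/421 = (1/171)*(1/421) = 1/71991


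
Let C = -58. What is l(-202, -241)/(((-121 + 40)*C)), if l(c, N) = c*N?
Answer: 24341/2349 ≈ 10.362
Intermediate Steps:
l(c, N) = N*c
l(-202, -241)/(((-121 + 40)*C)) = (-241*(-202))/(((-121 + 40)*(-58))) = 48682/((-81*(-58))) = 48682/4698 = 48682*(1/4698) = 24341/2349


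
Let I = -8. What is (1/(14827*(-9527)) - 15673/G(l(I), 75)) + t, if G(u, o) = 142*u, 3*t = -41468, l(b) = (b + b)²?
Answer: -212943505055053951/15404904743424 ≈ -13823.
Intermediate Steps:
l(b) = 4*b² (l(b) = (2*b)² = 4*b²)
t = -41468/3 (t = (⅓)*(-41468) = -41468/3 ≈ -13823.)
(1/(14827*(-9527)) - 15673/G(l(I), 75)) + t = (1/(14827*(-9527)) - 15673/(142*(4*(-8)²))) - 41468/3 = ((1/14827)*(-1/9527) - 15673/(142*(4*64))) - 41468/3 = (-1/141256829 - 15673/(142*256)) - 41468/3 = (-1/141256829 - 15673/36352) - 41468/3 = -2213918317269/5134968247808 - 41468/3 = -212943505055053951/15404904743424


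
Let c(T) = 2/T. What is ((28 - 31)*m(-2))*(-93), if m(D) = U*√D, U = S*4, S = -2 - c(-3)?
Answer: -1488*I*√2 ≈ -2104.4*I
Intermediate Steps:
S = -4/3 (S = -2 - 2/(-3) = -2 - 2*(-1)/3 = -2 - 1*(-⅔) = -2 + ⅔ = -4/3 ≈ -1.3333)
U = -16/3 (U = -4/3*4 = -16/3 ≈ -5.3333)
m(D) = -16*√D/3
((28 - 31)*m(-2))*(-93) = ((28 - 31)*(-16*I*√2/3))*(-93) = -(-16)*I*√2*(-93) = (16*I*√2)*(-93) = -1488*I*√2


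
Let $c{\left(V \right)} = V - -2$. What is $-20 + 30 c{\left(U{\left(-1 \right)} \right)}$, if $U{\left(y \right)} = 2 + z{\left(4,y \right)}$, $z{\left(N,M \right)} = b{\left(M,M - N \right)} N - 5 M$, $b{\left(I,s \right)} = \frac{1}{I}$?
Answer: $130$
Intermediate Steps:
$z{\left(N,M \right)} = - 5 M + \frac{N}{M}$ ($z{\left(N,M \right)} = \frac{N}{M} - 5 M = - 5 M + \frac{N}{M}$)
$U{\left(y \right)} = 2 - 5 y + \frac{4}{y}$ ($U{\left(y \right)} = 2 - \left(- \frac{4}{y} + 5 y\right) = 2 - 5 y + \frac{4}{y}$)
$c{\left(V \right)} = 2 + V$ ($c{\left(V \right)} = V + 2 = 2 + V$)
$-20 + 30 c{\left(U{\left(-1 \right)} \right)} = -20 + 30 \left(2 + \left(2 - -5 + \frac{4}{-1}\right)\right) = -20 + 30 \left(2 + \left(2 + 5 + 4 \left(-1\right)\right)\right) = -20 + 30 \left(2 + \left(2 + 5 - 4\right)\right) = -20 + 30 \left(2 + 3\right) = -20 + 30 \cdot 5 = -20 + 150 = 130$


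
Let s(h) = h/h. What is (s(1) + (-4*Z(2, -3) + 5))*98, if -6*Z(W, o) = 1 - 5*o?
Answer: 4900/3 ≈ 1633.3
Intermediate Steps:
Z(W, o) = -⅙ + 5*o/6 (Z(W, o) = -(1 - 5*o)/6 = -⅙ + 5*o/6)
s(h) = 1
(s(1) + (-4*Z(2, -3) + 5))*98 = (1 + (-4*(-⅙ + (⅚)*(-3)) + 5))*98 = (1 + (-4*(-⅙ - 5/2) + 5))*98 = (1 + (-4*(-8/3) + 5))*98 = (1 + (32/3 + 5))*98 = (1 + 47/3)*98 = (50/3)*98 = 4900/3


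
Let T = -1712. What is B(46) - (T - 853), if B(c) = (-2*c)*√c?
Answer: 2565 - 92*√46 ≈ 1941.0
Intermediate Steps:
B(c) = -2*c^(3/2)
B(46) - (T - 853) = -92*√46 - (-1712 - 853) = -92*√46 - 1*(-2565) = -92*√46 + 2565 = 2565 - 92*√46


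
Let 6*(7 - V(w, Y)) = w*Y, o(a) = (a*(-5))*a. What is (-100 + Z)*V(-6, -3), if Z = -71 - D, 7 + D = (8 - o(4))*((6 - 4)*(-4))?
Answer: 2160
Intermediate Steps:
o(a) = -5*a**2 (o(a) = (-5*a)*a = -5*a**2)
V(w, Y) = 7 - Y*w/6 (V(w, Y) = 7 - w*Y/6 = 7 - Y*w/6)
D = -711 (D = -7 + (8 - (-5)*4**2)*((6 - 4)*(-4)) = -7 + (8 - (-5)*16)*(2*(-4)) = -7 + (8 - 1*(-80))*(-8) = -7 + (8 + 80)*(-8) = -7 + 88*(-8) = -7 - 704 = -711)
Z = 640 (Z = -71 - 1*(-711) = -71 + 711 = 640)
(-100 + Z)*V(-6, -3) = (-100 + 640)*(7 - 1/6*(-3)*(-6)) = 540*(7 - 3) = 540*4 = 2160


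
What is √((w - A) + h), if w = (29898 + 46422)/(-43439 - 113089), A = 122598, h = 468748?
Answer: 2*√102249883310/1087 ≈ 588.34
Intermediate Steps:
w = -530/1087 (w = 76320/(-156528) = 76320*(-1/156528) = -530/1087 ≈ -0.48758)
√((w - A) + h) = √((-530/1087 - 1*122598) + 468748) = √((-530/1087 - 122598) + 468748) = √(-133264556/1087 + 468748) = √(376264520/1087) = 2*√102249883310/1087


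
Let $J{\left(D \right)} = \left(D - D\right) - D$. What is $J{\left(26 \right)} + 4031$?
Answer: $4005$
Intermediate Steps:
$J{\left(D \right)} = - D$ ($J{\left(D \right)} = 0 - D = - D$)
$J{\left(26 \right)} + 4031 = \left(-1\right) 26 + 4031 = -26 + 4031 = 4005$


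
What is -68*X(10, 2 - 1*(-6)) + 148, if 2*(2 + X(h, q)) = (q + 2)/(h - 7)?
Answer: 512/3 ≈ 170.67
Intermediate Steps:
X(h, q) = -2 + (2 + q)/(2*(-7 + h)) (X(h, q) = -2 + ((q + 2)/(h - 7))/2 = -2 + ((2 + q)/(-7 + h))/2 = -2 + (2 + q)/(2*(-7 + h)))
-68*X(10, 2 - 1*(-6)) + 148 = -34*(30 + (2 - 1*(-6)) - 4*10)/(-7 + 10) + 148 = -34*(30 + (2 + 6) - 40)/3 + 148 = -34*(30 + 8 - 40)/3 + 148 = -34*(-2)/3 + 148 = -68*(-⅓) + 148 = 68/3 + 148 = 512/3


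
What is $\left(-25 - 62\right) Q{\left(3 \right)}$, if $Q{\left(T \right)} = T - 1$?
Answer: $-174$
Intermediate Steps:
$Q{\left(T \right)} = -1 + T$
$\left(-25 - 62\right) Q{\left(3 \right)} = \left(-25 - 62\right) \left(-1 + 3\right) = \left(-87\right) 2 = -174$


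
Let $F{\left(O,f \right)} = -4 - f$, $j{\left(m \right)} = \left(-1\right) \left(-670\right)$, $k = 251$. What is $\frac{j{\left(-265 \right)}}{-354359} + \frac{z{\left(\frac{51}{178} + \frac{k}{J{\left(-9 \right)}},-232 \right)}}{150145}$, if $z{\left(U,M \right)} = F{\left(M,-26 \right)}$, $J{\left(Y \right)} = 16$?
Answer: $- \frac{92801252}{53205232055} \approx -0.0017442$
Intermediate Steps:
$j{\left(m \right)} = 670$
$z{\left(U,M \right)} = 22$ ($z{\left(U,M \right)} = -4 - -26 = -4 + 26 = 22$)
$\frac{j{\left(-265 \right)}}{-354359} + \frac{z{\left(\frac{51}{178} + \frac{k}{J{\left(-9 \right)}},-232 \right)}}{150145} = \frac{670}{-354359} + \frac{22}{150145} = 670 \left(- \frac{1}{354359}\right) + 22 \cdot \frac{1}{150145} = - \frac{670}{354359} + \frac{22}{150145} = - \frac{92801252}{53205232055}$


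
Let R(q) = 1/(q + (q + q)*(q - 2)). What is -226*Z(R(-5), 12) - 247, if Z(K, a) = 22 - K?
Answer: -339009/65 ≈ -5215.5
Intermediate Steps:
R(q) = 1/(q + 2*q*(-2 + q)) (R(q) = 1/(q + (2*q)*(-2 + q)) = 1/(q + 2*q*(-2 + q)))
-226*Z(R(-5), 12) - 247 = -226*(22 - 1/((-5)*(-3 + 2*(-5)))) - 247 = -226*(22 - (-1)/(5*(-3 - 10))) - 247 = -226*(22 - (-1)/(5*(-13))) - 247 = -226*(22 - (-1)*(-1)/(5*13)) - 247 = -226*(22 - 1*1/65) - 247 = -226*(22 - 1/65) - 247 = -226*1429/65 - 247 = -322954/65 - 247 = -339009/65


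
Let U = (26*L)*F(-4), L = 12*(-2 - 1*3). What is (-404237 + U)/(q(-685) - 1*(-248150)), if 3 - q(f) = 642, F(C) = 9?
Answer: -418277/247511 ≈ -1.6899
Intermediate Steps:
q(f) = -639 (q(f) = 3 - 1*642 = 3 - 642 = -639)
L = -60 (L = 12*(-2 - 3) = 12*(-5) = -60)
U = -14040 (U = (26*(-60))*9 = -1560*9 = -14040)
(-404237 + U)/(q(-685) - 1*(-248150)) = (-404237 - 14040)/(-639 - 1*(-248150)) = -418277/(-639 + 248150) = -418277/247511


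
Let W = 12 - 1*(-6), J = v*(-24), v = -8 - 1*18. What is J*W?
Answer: 11232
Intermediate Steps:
v = -26 (v = -8 - 18 = -26)
J = 624 (J = -26*(-24) = 624)
W = 18 (W = 12 + 6 = 18)
J*W = 624*18 = 11232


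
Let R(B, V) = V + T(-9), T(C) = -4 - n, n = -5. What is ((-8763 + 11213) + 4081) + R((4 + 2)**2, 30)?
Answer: 6562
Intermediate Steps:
T(C) = 1 (T(C) = -4 - 1*(-5) = -4 + 5 = 1)
R(B, V) = 1 + V (R(B, V) = V + 1 = 1 + V)
((-8763 + 11213) + 4081) + R((4 + 2)**2, 30) = ((-8763 + 11213) + 4081) + (1 + 30) = (2450 + 4081) + 31 = 6531 + 31 = 6562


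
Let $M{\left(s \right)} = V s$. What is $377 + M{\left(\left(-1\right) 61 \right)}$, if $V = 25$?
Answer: $-1148$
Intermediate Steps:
$M{\left(s \right)} = 25 s$
$377 + M{\left(\left(-1\right) 61 \right)} = 377 + 25 \left(\left(-1\right) 61\right) = 377 + 25 \left(-61\right) = 377 - 1525 = -1148$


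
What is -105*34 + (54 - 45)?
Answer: -3561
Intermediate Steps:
-105*34 + (54 - 45) = -3570 + 9 = -3561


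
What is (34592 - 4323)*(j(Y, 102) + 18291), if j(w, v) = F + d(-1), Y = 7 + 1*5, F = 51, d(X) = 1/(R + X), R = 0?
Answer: 555163729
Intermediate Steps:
d(X) = 1/X (d(X) = 1/(0 + X) = 1/X)
Y = 12 (Y = 7 + 5 = 12)
j(w, v) = 50 (j(w, v) = 51 + 1/(-1) = 51 - 1 = 50)
(34592 - 4323)*(j(Y, 102) + 18291) = (34592 - 4323)*(50 + 18291) = 30269*18341 = 555163729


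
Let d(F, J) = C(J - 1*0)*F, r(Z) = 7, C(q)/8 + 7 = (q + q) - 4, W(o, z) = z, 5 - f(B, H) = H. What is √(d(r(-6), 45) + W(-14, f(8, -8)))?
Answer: 3*√493 ≈ 66.611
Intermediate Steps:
f(B, H) = 5 - H
C(q) = -88 + 16*q (C(q) = -56 + 8*((q + q) - 4) = -56 + 8*(2*q - 4) = -56 + 8*(-4 + 2*q) = -56 + (-32 + 16*q) = -88 + 16*q)
d(F, J) = F*(-88 + 16*J) (d(F, J) = (-88 + 16*(J - 1*0))*F = (-88 + 16*(J + 0))*F = (-88 + 16*J)*F = F*(-88 + 16*J))
√(d(r(-6), 45) + W(-14, f(8, -8))) = √(8*7*(-11 + 2*45) + (5 - 1*(-8))) = √(8*7*(-11 + 90) + (5 + 8)) = √(8*7*79 + 13) = √(4424 + 13) = √4437 = 3*√493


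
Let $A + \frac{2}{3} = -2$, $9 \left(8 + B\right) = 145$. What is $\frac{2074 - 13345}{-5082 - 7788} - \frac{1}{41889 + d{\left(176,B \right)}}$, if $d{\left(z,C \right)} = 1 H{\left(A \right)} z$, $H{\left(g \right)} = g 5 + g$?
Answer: $\frac{11291767}{12894090} \approx 0.87573$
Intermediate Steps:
$B = \frac{73}{9}$ ($B = -8 + \frac{1}{9} \cdot 145 = -8 + \frac{145}{9} = \frac{73}{9} \approx 8.1111$)
$A = - \frac{8}{3}$ ($A = - \frac{2}{3} - 2 = - \frac{8}{3} \approx -2.6667$)
$H{\left(g \right)} = 6 g$ ($H{\left(g \right)} = 5 g + g = 6 g$)
$d{\left(z,C \right)} = - 16 z$ ($d{\left(z,C \right)} = 1 \cdot 6 \left(- \frac{8}{3}\right) z = 1 \left(-16\right) z = - 16 z$)
$\frac{2074 - 13345}{-5082 - 7788} - \frac{1}{41889 + d{\left(176,B \right)}} = \frac{2074 - 13345}{-5082 - 7788} - \frac{1}{41889 - 2816} = - \frac{11271}{-12870} - \frac{1}{41889 - 2816} = \left(-11271\right) \left(- \frac{1}{12870}\right) - \frac{1}{39073} = \frac{289}{330} - \frac{1}{39073} = \frac{11291767}{12894090}$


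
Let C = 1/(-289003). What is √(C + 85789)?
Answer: √7165331827609098/289003 ≈ 292.90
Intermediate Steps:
C = -1/289003 ≈ -3.4602e-6
√(C + 85789) = √(-1/289003 + 85789) = √(24793278366/289003) = √7165331827609098/289003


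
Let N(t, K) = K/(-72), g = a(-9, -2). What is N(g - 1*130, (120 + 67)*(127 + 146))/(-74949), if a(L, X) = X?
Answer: 2431/256968 ≈ 0.0094603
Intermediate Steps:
g = -2
N(t, K) = -K/72 (N(t, K) = K*(-1/72) = -K/72)
N(g - 1*130, (120 + 67)*(127 + 146))/(-74949) = -(120 + 67)*(127 + 146)/72/(-74949) = -187*273/72*(-1/74949) = -1/72*51051*(-1/74949) = -17017/24*(-1/74949) = 2431/256968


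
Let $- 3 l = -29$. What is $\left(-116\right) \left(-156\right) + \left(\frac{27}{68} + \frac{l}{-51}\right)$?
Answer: $\frac{11074879}{612} \approx 18096.0$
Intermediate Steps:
$l = \frac{29}{3}$ ($l = \left(- \frac{1}{3}\right) \left(-29\right) = \frac{29}{3} \approx 9.6667$)
$\left(-116\right) \left(-156\right) + \left(\frac{27}{68} + \frac{l}{-51}\right) = \left(-116\right) \left(-156\right) + \left(\frac{27}{68} + \frac{29}{3 \left(-51\right)}\right) = 18096 + \left(27 \cdot \frac{1}{68} + \frac{29}{3} \left(- \frac{1}{51}\right)\right) = 18096 + \left(\frac{27}{68} - \frac{29}{153}\right) = 18096 + \frac{127}{612} = \frac{11074879}{612}$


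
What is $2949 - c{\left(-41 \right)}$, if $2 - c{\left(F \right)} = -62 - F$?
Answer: $2926$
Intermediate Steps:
$c{\left(F \right)} = 64 + F$ ($c{\left(F \right)} = 2 - \left(-62 - F\right) = 2 + \left(62 + F\right) = 64 + F$)
$2949 - c{\left(-41 \right)} = 2949 - \left(64 - 41\right) = 2949 - 23 = 2926$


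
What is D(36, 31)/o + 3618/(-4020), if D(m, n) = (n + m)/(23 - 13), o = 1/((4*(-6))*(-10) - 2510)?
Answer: -152099/10 ≈ -15210.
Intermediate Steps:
o = -1/2270 (o = 1/(-24*(-10) - 2510) = 1/(240 - 2510) = 1/(-2270) = -1/2270 ≈ -0.00044053)
D(m, n) = m/10 + n/10 (D(m, n) = (m + n)/10 = (m + n)*(1/10) = m/10 + n/10)
D(36, 31)/o + 3618/(-4020) = ((1/10)*36 + (1/10)*31)/(-1/2270) + 3618/(-4020) = (18/5 + 31/10)*(-2270) + 3618*(-1/4020) = (67/10)*(-2270) - 9/10 = -15209 - 9/10 = -152099/10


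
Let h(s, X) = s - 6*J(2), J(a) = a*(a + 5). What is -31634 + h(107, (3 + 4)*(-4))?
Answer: -31611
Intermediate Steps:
J(a) = a*(5 + a)
h(s, X) = -84 + s (h(s, X) = s - 12*(5 + 2) = s - 12*7 = s - 6*14 = s - 84 = -84 + s)
-31634 + h(107, (3 + 4)*(-4)) = -31634 + (-84 + 107) = -31634 + 23 = -31611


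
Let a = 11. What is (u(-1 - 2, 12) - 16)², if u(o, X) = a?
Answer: 25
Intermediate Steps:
u(o, X) = 11
(u(-1 - 2, 12) - 16)² = (11 - 16)² = (-5)² = 25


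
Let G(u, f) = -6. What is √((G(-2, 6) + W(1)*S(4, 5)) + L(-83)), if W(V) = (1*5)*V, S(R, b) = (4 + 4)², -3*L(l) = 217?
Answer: 5*√87/3 ≈ 15.546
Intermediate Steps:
L(l) = -217/3 (L(l) = -⅓*217 = -217/3)
S(R, b) = 64 (S(R, b) = 8² = 64)
W(V) = 5*V
√((G(-2, 6) + W(1)*S(4, 5)) + L(-83)) = √((-6 + (5*1)*64) - 217/3) = √((-6 + 5*64) - 217/3) = √((-6 + 320) - 217/3) = √(314 - 217/3) = √(725/3) = 5*√87/3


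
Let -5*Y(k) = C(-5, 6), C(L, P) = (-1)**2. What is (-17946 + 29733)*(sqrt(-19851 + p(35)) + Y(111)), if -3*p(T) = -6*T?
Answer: -11787/5 + 11787*I*sqrt(19781) ≈ -2357.4 + 1.6578e+6*I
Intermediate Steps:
p(T) = 2*T (p(T) = -(-2)*T = 2*T)
C(L, P) = 1
Y(k) = -1/5 (Y(k) = -1/5*1 = -1/5)
(-17946 + 29733)*(sqrt(-19851 + p(35)) + Y(111)) = (-17946 + 29733)*(sqrt(-19851 + 2*35) - 1/5) = 11787*(sqrt(-19851 + 70) - 1/5) = 11787*(sqrt(-19781) - 1/5) = 11787*(I*sqrt(19781) - 1/5) = 11787*(-1/5 + I*sqrt(19781)) = -11787/5 + 11787*I*sqrt(19781)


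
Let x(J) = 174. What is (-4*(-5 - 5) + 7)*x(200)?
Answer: 8178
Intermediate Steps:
(-4*(-5 - 5) + 7)*x(200) = (-4*(-5 - 5) + 7)*174 = (-4*(-10) + 7)*174 = (40 + 7)*174 = 47*174 = 8178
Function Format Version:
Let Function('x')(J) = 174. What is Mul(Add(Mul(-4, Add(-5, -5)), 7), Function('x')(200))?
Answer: 8178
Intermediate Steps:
Mul(Add(Mul(-4, Add(-5, -5)), 7), Function('x')(200)) = Mul(Add(Mul(-4, Add(-5, -5)), 7), 174) = Mul(Add(Mul(-4, -10), 7), 174) = Mul(Add(40, 7), 174) = Mul(47, 174) = 8178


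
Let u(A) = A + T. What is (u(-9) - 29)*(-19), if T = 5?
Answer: 627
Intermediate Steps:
u(A) = 5 + A (u(A) = A + 5 = 5 + A)
(u(-9) - 29)*(-19) = ((5 - 9) - 29)*(-19) = (-4 - 29)*(-19) = -33*(-19) = 627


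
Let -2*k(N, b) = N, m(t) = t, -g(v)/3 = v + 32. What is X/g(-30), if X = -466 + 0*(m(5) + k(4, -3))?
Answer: 233/3 ≈ 77.667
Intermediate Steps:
g(v) = -96 - 3*v (g(v) = -3*(v + 32) = -3*(32 + v) = -96 - 3*v)
k(N, b) = -N/2
X = -466 (X = -466 + 0*(5 - ½*4) = -466 + 0*(5 - 2) = -466 + 0*3 = -466 + 0 = -466)
X/g(-30) = -466/(-96 - 3*(-30)) = -466/(-96 + 90) = -466/(-6) = -466*(-⅙) = 233/3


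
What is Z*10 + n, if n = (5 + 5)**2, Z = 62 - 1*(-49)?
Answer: 1210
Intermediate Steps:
Z = 111 (Z = 62 + 49 = 111)
n = 100 (n = 10**2 = 100)
Z*10 + n = 111*10 + 100 = 1110 + 100 = 1210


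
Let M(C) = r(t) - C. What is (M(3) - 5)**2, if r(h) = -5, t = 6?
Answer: 169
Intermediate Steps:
M(C) = -5 - C
(M(3) - 5)**2 = ((-5 - 1*3) - 5)**2 = ((-5 - 3) - 5)**2 = (-8 - 5)**2 = (-13)**2 = 169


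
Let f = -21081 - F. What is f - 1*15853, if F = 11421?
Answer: -48355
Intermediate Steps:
f = -32502 (f = -21081 - 1*11421 = -21081 - 11421 = -32502)
f - 1*15853 = -32502 - 1*15853 = -32502 - 15853 = -48355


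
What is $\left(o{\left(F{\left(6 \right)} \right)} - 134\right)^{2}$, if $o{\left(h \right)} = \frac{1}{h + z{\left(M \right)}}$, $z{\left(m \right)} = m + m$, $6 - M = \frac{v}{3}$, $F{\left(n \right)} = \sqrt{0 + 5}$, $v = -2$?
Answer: $\frac{8673612581}{483605} + \frac{149940 \sqrt{5}}{96721} \approx 17939.0$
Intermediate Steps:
$F{\left(n \right)} = \sqrt{5}$
$M = \frac{20}{3}$ ($M = 6 - - \frac{2}{3} = 6 + \frac{2}{3} = \frac{20}{3} \approx 6.6667$)
$z{\left(m \right)} = 2 m$
$o{\left(h \right)} = \frac{1}{\frac{40}{3} + h}$ ($o{\left(h \right)} = \frac{1}{h + 2 \cdot \frac{20}{3}} = \frac{1}{h + \frac{40}{3}} = \frac{1}{\frac{40}{3} + h}$)
$\left(o{\left(F{\left(6 \right)} \right)} - 134\right)^{2} = \left(\frac{3}{40 + 3 \sqrt{5}} - 134\right)^{2} = \left(-134 + \frac{3}{40 + 3 \sqrt{5}}\right)^{2}$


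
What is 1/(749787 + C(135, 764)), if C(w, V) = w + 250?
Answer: 1/750172 ≈ 1.3330e-6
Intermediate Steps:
C(w, V) = 250 + w
1/(749787 + C(135, 764)) = 1/(749787 + (250 + 135)) = 1/(749787 + 385) = 1/750172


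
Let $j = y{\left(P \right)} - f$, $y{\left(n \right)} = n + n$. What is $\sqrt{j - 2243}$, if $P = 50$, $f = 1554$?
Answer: $i \sqrt{3697} \approx 60.803 i$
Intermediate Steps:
$y{\left(n \right)} = 2 n$
$j = -1454$ ($j = 2 \cdot 50 - 1554 = 100 - 1554 = -1454$)
$\sqrt{j - 2243} = \sqrt{-1454 - 2243} = \sqrt{-3697} = i \sqrt{3697}$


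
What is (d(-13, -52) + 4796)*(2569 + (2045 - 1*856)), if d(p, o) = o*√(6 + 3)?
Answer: 17437120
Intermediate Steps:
d(p, o) = 3*o (d(p, o) = o*√9 = o*3 = 3*o)
(d(-13, -52) + 4796)*(2569 + (2045 - 1*856)) = (3*(-52) + 4796)*(2569 + (2045 - 1*856)) = (-156 + 4796)*(2569 + (2045 - 856)) = 4640*(2569 + 1189) = 4640*3758 = 17437120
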